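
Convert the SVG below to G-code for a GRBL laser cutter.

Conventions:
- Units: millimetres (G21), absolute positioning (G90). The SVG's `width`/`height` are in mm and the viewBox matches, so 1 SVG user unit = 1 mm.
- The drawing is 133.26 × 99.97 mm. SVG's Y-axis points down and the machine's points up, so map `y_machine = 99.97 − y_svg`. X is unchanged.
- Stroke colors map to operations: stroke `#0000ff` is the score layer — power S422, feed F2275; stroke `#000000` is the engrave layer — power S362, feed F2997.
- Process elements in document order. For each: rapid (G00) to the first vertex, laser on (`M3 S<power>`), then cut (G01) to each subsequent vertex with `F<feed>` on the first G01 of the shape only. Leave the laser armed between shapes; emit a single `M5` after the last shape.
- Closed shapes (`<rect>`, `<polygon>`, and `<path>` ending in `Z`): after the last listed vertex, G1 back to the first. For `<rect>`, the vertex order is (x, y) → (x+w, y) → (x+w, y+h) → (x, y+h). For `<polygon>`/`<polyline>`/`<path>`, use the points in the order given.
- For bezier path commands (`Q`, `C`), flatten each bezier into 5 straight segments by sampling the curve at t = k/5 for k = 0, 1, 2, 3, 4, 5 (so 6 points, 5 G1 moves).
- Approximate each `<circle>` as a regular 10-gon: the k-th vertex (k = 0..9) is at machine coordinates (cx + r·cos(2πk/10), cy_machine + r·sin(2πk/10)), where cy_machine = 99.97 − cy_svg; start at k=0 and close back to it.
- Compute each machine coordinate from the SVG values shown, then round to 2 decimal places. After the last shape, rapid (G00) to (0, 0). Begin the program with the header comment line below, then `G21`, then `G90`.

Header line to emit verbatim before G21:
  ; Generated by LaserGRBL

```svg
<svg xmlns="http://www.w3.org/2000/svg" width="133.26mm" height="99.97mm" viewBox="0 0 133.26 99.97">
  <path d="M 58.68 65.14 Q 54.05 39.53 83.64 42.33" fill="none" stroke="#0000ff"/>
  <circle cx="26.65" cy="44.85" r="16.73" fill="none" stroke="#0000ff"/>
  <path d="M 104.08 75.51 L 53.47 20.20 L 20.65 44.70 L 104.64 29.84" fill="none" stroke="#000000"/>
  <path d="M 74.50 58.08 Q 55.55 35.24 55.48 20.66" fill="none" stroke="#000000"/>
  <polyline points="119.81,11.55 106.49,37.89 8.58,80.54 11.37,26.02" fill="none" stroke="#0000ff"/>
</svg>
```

; Generated by LaserGRBL
G21
G90
G00 X58.68 Y34.83
M3 S422
G01 X58.20 Y43.94 F2275
G01 X60.45 Y50.77
G01 X65.44 Y55.33
G01 X73.17 Y57.62
G01 X83.64 Y57.64
G00 X43.38 Y55.12
M3 S422
G01 X40.18 Y64.95 F2275
G01 X31.82 Y71.03
G01 X21.48 Y71.03
G01 X13.12 Y64.95
G01 X9.92 Y55.12
G01 X13.12 Y45.29
G01 X21.48 Y39.21
G01 X31.82 Y39.21
G01 X40.18 Y45.29
G01 X43.38 Y55.12
G00 X104.08 Y24.46
M3 S362
G01 X53.47 Y79.77 F2997
G01 X20.65 Y55.27
G01 X104.64 Y70.13
G00 X74.50 Y41.89
M3 S362
G01 X67.68 Y50.70 F2997
G01 X62.36 Y58.84
G01 X58.56 Y66.32
G01 X56.26 Y73.15
G01 X55.48 Y79.31
G00 X119.81 Y88.42
M3 S422
G01 X106.49 Y62.08 F2275
G01 X8.58 Y19.43
G01 X11.37 Y73.95
M5
G00 X0.00 Y0.00

1 u = 1 mm; y_m = 99.97 − y.

[1] `<path>` quadratic bezier, #0000ff→score S422 F2275: (58.68,34.83) → (58.20,43.94) → (60.45,50.77) → (65.44,55.33) → (73.17,57.62) → (83.64,57.64)

[2] `<circle>` circle, #0000ff→score S422 F2275: (43.38,55.12) → (40.18,64.95) → (31.82,71.03) → (21.48,71.03) → (13.12,64.95) → (9.92,55.12) → (13.12,45.29) → (21.48,39.21) → (31.82,39.21) → (40.18,45.29) → (43.38,55.12) (closed)

[3] `<path>` open polyline, #000000→engrave S362 F2997: (104.08,24.46) → (53.47,79.77) → (20.65,55.27) → (104.64,70.13)

[4] `<path>` quadratic bezier, #000000→engrave S362 F2997: (74.50,41.89) → (67.68,50.70) → (62.36,58.84) → (58.56,66.32) → (56.26,73.15) → (55.48,79.31)

[5] `<polyline>` open polyline, #0000ff→score S422 F2275: (119.81,88.42) → (106.49,62.08) → (8.58,19.43) → (11.37,73.95)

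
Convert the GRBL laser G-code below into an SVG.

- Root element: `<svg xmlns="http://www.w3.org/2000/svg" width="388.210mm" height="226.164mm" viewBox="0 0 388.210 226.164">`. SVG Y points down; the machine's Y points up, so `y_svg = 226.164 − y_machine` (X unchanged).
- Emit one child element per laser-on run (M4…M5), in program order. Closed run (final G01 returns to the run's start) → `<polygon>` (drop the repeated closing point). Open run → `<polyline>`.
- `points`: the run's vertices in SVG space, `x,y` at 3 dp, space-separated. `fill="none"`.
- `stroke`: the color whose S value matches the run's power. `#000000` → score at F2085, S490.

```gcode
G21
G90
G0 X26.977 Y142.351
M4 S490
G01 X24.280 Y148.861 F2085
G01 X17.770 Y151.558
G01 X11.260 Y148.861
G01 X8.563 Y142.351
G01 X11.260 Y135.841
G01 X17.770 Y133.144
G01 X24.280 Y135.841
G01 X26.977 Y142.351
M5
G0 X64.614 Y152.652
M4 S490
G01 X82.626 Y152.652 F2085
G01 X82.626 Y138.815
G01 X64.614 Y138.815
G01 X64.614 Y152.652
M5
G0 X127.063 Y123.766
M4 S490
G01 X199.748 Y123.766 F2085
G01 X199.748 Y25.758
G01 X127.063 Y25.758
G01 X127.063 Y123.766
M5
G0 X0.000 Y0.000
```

Machine Y-up, SVG Y-down with viewBox height 226.164, so y_svg = 226.164 − y_machine; X carries over. Every run uses S490, so all elements get stroke `#000000` (score).

Run 1: The run returns to its start, so emit a `<polygon>` with points (Y-flipped): 26.977,83.813 24.280,77.303 17.770,74.606 11.260,77.303 8.563,83.813 11.260,90.323 17.770,93.020 24.280,90.323.

Run 2: The run returns to its start, so emit a `<polygon>` with points (Y-flipped): 64.614,73.512 82.626,73.512 82.626,87.349 64.614,87.349.

Run 3: The run returns to its start, so emit a `<polygon>` with points (Y-flipped): 127.063,102.398 199.748,102.398 199.748,200.406 127.063,200.406.

<svg xmlns="http://www.w3.org/2000/svg" width="388.210mm" height="226.164mm" viewBox="0 0 388.210 226.164">
  <polygon points="26.977,83.813 24.280,77.303 17.770,74.606 11.260,77.303 8.563,83.813 11.260,90.323 17.770,93.020 24.280,90.323" fill="none" stroke="#000000"/>
  <polygon points="64.614,73.512 82.626,73.512 82.626,87.349 64.614,87.349" fill="none" stroke="#000000"/>
  <polygon points="127.063,102.398 199.748,102.398 199.748,200.406 127.063,200.406" fill="none" stroke="#000000"/>
</svg>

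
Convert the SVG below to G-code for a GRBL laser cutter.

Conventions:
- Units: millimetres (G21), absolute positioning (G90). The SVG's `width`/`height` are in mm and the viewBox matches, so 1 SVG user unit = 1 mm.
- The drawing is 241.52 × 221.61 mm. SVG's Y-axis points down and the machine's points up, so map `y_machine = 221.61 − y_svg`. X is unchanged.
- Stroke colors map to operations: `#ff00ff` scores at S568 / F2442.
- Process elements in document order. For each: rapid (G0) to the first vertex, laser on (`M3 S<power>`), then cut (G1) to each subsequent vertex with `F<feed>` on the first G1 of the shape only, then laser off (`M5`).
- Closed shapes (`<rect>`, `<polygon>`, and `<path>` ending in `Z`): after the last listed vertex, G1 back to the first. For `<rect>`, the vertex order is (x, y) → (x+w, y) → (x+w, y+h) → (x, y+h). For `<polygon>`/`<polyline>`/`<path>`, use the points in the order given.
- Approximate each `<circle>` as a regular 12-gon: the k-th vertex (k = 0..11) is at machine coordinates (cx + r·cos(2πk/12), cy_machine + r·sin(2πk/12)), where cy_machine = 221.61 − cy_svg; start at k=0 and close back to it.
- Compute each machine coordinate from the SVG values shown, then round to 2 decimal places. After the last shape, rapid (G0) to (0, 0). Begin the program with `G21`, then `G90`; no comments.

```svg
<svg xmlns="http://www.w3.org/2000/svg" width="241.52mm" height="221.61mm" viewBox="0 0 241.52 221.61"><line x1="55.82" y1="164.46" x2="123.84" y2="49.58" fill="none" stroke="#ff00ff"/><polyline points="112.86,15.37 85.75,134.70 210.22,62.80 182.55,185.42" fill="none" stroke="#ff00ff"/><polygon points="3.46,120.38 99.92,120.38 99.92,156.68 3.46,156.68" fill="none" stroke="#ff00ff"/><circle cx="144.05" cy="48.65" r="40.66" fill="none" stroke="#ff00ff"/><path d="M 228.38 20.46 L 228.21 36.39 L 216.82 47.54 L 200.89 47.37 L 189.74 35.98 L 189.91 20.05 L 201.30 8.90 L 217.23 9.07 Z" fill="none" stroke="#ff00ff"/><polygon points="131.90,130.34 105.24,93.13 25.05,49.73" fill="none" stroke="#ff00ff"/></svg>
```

G21
G90
G0 X55.82 Y57.15
M3 S568
G1 X123.84 Y172.03 F2442
M5
G0 X112.86 Y206.24
M3 S568
G1 X85.75 Y86.91 F2442
G1 X210.22 Y158.81
G1 X182.55 Y36.19
M5
G0 X3.46 Y101.23
M3 S568
G1 X99.92 Y101.23 F2442
G1 X99.92 Y64.93
G1 X3.46 Y64.93
G1 X3.46 Y101.23
M5
G0 X184.71 Y172.96
M3 S568
G1 X179.26 Y193.29 F2442
G1 X164.38 Y208.17
G1 X144.05 Y213.62
G1 X123.72 Y208.17
G1 X108.84 Y193.29
G1 X103.39 Y172.96
G1 X108.84 Y152.63
G1 X123.72 Y137.75
G1 X144.05 Y132.30
G1 X164.38 Y137.75
G1 X179.26 Y152.63
G1 X184.71 Y172.96
M5
G0 X228.38 Y201.15
M3 S568
G1 X228.21 Y185.22 F2442
G1 X216.82 Y174.07
G1 X200.89 Y174.24
G1 X189.74 Y185.63
G1 X189.91 Y201.56
G1 X201.30 Y212.71
G1 X217.23 Y212.54
G1 X228.38 Y201.15
M5
G0 X131.90 Y91.27
M3 S568
G1 X105.24 Y128.48 F2442
G1 X25.05 Y171.88
G1 X131.90 Y91.27
M5
G0 X0.00 Y0.00

Since the viewBox matches the mm dimensions, user units are millimetres directly. The only transform is the Y-flip y_m = 221.61 − y_svg.

Shape 1 is a line segment drawn with `<line>`. Its stroke #ff00ff means score at S568, F2442. After flipping Y the toolpath is (55.82,57.15) → (123.84,172.03).

Shape 2 is a open polyline drawn with `<polyline>`. Its stroke #ff00ff means score at S568, F2442. After flipping Y the toolpath is (112.86,206.24) → (85.75,86.91) → (210.22,158.81) → (182.55,36.19).

Shape 3 is a rectangle drawn with `<polygon>`. Its stroke #ff00ff means score at S568, F2442. After flipping Y the toolpath is (3.46,101.23) → (99.92,101.23) → (99.92,64.93) → (3.46,64.93) → (3.46,101.23), returning to the start.

Shape 4 is a circle drawn with `<circle>`. Its stroke #ff00ff means score at S568, F2442. After flipping Y the toolpath is (184.71,172.96) → (179.26,193.29) → (164.38,208.17) → (144.05,213.62) → (123.72,208.17) → (108.84,193.29) → (103.39,172.96) → (108.84,152.63) → (123.72,137.75) → (144.05,132.30) → (164.38,137.75) → (179.26,152.63) → (184.71,172.96), returning to the start.

Shape 5 is a regular polygon drawn with `<path>`. Its stroke #ff00ff means score at S568, F2442. After flipping Y the toolpath is (228.38,201.15) → (228.21,185.22) → (216.82,174.07) → (200.89,174.24) → (189.74,185.63) → (189.91,201.56) → (201.30,212.71) → (217.23,212.54) → (228.38,201.15), returning to the start.

Shape 6 is a closed polygon drawn with `<polygon>`. Its stroke #ff00ff means score at S568, F2442. After flipping Y the toolpath is (131.90,91.27) → (105.24,128.48) → (25.05,171.88) → (131.90,91.27), returning to the start.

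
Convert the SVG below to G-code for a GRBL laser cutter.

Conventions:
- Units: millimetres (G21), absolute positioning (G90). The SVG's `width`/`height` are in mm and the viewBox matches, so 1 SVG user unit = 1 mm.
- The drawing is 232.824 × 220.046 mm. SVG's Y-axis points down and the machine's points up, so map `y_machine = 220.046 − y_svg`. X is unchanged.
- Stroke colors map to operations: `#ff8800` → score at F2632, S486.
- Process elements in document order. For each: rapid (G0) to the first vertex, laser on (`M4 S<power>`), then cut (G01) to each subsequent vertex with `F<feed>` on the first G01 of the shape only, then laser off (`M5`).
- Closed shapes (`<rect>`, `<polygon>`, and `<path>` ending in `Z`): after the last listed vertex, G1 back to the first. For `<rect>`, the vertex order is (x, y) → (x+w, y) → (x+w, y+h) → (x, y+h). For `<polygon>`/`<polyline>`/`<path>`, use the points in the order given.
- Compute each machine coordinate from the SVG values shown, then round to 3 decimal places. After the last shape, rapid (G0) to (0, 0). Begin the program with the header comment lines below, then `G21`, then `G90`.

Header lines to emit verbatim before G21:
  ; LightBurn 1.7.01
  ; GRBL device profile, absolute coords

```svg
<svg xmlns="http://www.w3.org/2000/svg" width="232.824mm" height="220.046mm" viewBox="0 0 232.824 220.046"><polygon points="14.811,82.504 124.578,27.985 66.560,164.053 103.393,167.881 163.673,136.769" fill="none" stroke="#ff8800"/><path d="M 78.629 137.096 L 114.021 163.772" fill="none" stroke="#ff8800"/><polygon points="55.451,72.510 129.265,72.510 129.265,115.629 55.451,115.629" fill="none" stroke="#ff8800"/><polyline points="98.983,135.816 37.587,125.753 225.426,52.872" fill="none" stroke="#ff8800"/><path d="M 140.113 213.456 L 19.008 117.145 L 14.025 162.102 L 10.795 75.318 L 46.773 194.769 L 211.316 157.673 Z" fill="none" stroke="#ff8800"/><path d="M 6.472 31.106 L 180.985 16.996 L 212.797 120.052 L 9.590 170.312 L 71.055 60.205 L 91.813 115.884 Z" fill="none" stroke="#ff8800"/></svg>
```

1 u = 1 mm; y_m = 220.046 − y.

[1] `<polygon>` closed polygon, #ff8800→score S486 F2632: (14.811,137.542) → (124.578,192.061) → (66.560,55.993) → (103.393,52.165) → (163.673,83.277) → (14.811,137.542) (closed)

[2] `<path>` line segment, #ff8800→score S486 F2632: (78.629,82.950) → (114.021,56.274)

[3] `<polygon>` rectangle, #ff8800→score S486 F2632: (55.451,147.536) → (129.265,147.536) → (129.265,104.417) → (55.451,104.417) → (55.451,147.536) (closed)

[4] `<polyline>` open polyline, #ff8800→score S486 F2632: (98.983,84.230) → (37.587,94.293) → (225.426,167.174)

[5] `<path>` closed polygon, #ff8800→score S486 F2632: (140.113,6.590) → (19.008,102.901) → (14.025,57.944) → (10.795,144.728) → (46.773,25.277) → (211.316,62.373) → (140.113,6.590) (closed)

[6] `<path>` closed polygon, #ff8800→score S486 F2632: (6.472,188.940) → (180.985,203.050) → (212.797,99.994) → (9.590,49.734) → (71.055,159.841) → (91.813,104.162) → (6.472,188.940) (closed)

; LightBurn 1.7.01
; GRBL device profile, absolute coords
G21
G90
G0 X14.811 Y137.542
M4 S486
G01 X124.578 Y192.061 F2632
G01 X66.560 Y55.993
G01 X103.393 Y52.165
G01 X163.673 Y83.277
G01 X14.811 Y137.542
M5
G0 X78.629 Y82.950
M4 S486
G01 X114.021 Y56.274 F2632
M5
G0 X55.451 Y147.536
M4 S486
G01 X129.265 Y147.536 F2632
G01 X129.265 Y104.417
G01 X55.451 Y104.417
G01 X55.451 Y147.536
M5
G0 X98.983 Y84.230
M4 S486
G01 X37.587 Y94.293 F2632
G01 X225.426 Y167.174
M5
G0 X140.113 Y6.590
M4 S486
G01 X19.008 Y102.901 F2632
G01 X14.025 Y57.944
G01 X10.795 Y144.728
G01 X46.773 Y25.277
G01 X211.316 Y62.373
G01 X140.113 Y6.590
M5
G0 X6.472 Y188.940
M4 S486
G01 X180.985 Y203.050 F2632
G01 X212.797 Y99.994
G01 X9.590 Y49.734
G01 X71.055 Y159.841
G01 X91.813 Y104.162
G01 X6.472 Y188.940
M5
G0 X0.000 Y0.000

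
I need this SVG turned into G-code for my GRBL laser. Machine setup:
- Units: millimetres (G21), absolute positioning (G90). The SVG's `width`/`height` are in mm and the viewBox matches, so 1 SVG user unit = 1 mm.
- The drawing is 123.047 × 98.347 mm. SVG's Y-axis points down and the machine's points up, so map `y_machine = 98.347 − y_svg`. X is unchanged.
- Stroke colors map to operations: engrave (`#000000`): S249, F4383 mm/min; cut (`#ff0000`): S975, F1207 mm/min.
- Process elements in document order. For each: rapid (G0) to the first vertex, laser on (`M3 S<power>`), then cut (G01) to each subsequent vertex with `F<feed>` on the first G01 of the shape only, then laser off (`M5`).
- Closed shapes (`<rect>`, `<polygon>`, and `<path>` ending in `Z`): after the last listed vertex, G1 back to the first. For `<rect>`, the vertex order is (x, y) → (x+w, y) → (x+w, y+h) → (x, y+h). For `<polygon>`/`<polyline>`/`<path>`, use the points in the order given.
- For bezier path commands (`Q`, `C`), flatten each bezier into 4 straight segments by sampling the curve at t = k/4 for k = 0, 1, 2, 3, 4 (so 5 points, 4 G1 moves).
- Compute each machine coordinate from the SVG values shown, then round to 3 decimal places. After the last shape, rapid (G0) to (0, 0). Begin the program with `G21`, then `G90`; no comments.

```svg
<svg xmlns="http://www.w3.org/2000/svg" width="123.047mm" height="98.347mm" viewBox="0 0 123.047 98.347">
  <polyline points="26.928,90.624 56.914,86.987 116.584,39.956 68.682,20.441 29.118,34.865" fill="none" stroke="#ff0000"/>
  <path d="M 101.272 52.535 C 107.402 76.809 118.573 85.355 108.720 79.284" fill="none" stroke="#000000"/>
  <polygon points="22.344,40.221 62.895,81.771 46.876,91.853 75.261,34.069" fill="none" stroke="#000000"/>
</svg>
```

1 u = 1 mm; y_m = 98.347 − y.

[1] `<polyline>` open polyline, #ff0000→cut S975 F1207: (26.928,7.723) → (56.914,11.360) → (116.584,58.391) → (68.682,77.906) → (29.118,63.482)

[2] `<path>` cubic bezier, #000000→engrave S249 F4383: (101.272,45.812) → (106.407,30.538) → (110.990,21.058) → (112.575,17.268) → (108.720,19.063)

[3] `<polygon>` closed polygon, #000000→engrave S249 F4383: (22.344,58.126) → (62.895,16.576) → (46.876,6.494) → (75.261,64.278) → (22.344,58.126) (closed)

G21
G90
G0 X26.928 Y7.723
M3 S975
G01 X56.914 Y11.360 F1207
G01 X116.584 Y58.391
G01 X68.682 Y77.906
G01 X29.118 Y63.482
M5
G0 X101.272 Y45.812
M3 S249
G01 X106.407 Y30.538 F4383
G01 X110.990 Y21.058
G01 X112.575 Y17.268
G01 X108.720 Y19.063
M5
G0 X22.344 Y58.126
M3 S249
G01 X62.895 Y16.576 F4383
G01 X46.876 Y6.494
G01 X75.261 Y64.278
G01 X22.344 Y58.126
M5
G0 X0.000 Y0.000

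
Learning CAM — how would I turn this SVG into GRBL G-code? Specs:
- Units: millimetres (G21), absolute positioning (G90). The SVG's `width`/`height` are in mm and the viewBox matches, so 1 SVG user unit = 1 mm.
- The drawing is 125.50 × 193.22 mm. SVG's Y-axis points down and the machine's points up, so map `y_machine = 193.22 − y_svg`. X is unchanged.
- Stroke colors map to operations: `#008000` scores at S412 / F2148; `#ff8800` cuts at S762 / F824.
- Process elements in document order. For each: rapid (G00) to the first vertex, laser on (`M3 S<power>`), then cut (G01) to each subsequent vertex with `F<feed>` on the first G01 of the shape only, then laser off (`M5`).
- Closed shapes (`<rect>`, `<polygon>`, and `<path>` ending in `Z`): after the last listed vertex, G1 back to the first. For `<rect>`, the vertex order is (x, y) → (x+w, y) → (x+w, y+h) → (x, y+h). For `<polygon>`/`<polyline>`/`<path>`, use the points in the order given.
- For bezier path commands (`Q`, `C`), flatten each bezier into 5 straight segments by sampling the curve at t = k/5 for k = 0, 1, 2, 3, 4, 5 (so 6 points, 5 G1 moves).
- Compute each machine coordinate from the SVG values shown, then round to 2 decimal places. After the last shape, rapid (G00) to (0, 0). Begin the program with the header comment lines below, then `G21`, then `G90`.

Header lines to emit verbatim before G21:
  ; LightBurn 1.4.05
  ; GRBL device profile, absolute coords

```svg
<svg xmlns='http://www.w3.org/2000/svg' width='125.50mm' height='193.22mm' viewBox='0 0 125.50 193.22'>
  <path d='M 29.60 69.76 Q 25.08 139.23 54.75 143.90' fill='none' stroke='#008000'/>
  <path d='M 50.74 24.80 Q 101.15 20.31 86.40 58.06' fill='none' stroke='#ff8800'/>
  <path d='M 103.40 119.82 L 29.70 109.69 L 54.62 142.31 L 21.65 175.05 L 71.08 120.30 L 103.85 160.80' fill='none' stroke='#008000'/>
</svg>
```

1 u = 1 mm; y_m = 193.22 − y.

[1] `<path>` quadratic bezier, #008000→score S412 F2148: (29.60,123.46) → (29.16,98.26) → (31.45,78.25) → (36.48,63.42) → (44.25,53.78) → (54.75,49.32)

[2] `<path>` quadratic bezier, #ff8800→cut S762 F824: (50.74,168.42) → (68.30,168.53) → (80.64,165.25) → (87.77,158.60) → (89.69,148.57) → (86.40,135.16)

[3] `<path>` open polyline, #008000→score S412 F2148: (103.40,73.40) → (29.70,83.53) → (54.62,50.91) → (21.65,18.17) → (71.08,72.92) → (103.85,32.42)

; LightBurn 1.4.05
; GRBL device profile, absolute coords
G21
G90
G00 X29.60 Y123.46
M3 S412
G01 X29.16 Y98.26 F2148
G01 X31.45 Y78.25
G01 X36.48 Y63.42
G01 X44.25 Y53.78
G01 X54.75 Y49.32
M5
G00 X50.74 Y168.42
M3 S762
G01 X68.30 Y168.53 F824
G01 X80.64 Y165.25
G01 X87.77 Y158.60
G01 X89.69 Y148.57
G01 X86.40 Y135.16
M5
G00 X103.40 Y73.40
M3 S412
G01 X29.70 Y83.53 F2148
G01 X54.62 Y50.91
G01 X21.65 Y18.17
G01 X71.08 Y72.92
G01 X103.85 Y32.42
M5
G00 X0.00 Y0.00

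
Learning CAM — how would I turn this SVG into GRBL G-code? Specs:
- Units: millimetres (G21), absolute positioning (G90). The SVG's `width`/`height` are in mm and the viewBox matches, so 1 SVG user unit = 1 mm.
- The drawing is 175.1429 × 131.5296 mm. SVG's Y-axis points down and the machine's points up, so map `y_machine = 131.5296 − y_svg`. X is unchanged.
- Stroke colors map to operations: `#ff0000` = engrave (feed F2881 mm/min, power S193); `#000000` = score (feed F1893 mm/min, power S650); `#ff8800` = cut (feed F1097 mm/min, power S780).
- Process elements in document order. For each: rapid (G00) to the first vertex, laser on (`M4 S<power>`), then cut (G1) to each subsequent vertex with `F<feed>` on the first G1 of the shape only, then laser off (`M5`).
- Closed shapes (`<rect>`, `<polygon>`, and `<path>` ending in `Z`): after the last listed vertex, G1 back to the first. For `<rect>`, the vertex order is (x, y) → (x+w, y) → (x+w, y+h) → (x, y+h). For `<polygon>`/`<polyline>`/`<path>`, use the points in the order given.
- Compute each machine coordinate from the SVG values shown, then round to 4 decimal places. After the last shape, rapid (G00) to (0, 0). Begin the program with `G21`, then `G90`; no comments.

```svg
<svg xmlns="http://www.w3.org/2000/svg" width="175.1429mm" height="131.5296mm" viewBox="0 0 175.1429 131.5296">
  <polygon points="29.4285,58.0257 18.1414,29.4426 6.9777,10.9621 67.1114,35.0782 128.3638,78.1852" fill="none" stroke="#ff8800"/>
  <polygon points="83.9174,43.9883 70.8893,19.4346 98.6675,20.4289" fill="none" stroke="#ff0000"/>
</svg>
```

1 u = 1 mm; y_m = 131.5296 − y.

[1] `<polygon>` closed polygon, #ff8800→cut S780 F1097: (29.4285,73.5039) → (18.1414,102.0870) → (6.9777,120.5675) → (67.1114,96.4514) → (128.3638,53.3444) → (29.4285,73.5039) (closed)

[2] `<polygon>` regular polygon, #ff0000→engrave S193 F2881: (83.9174,87.5413) → (70.8893,112.0950) → (98.6675,111.1007) → (83.9174,87.5413) (closed)

G21
G90
G00 X29.4285 Y73.5039
M4 S780
G1 X18.1414 Y102.0870 F1097
G1 X6.9777 Y120.5675
G1 X67.1114 Y96.4514
G1 X128.3638 Y53.3444
G1 X29.4285 Y73.5039
M5
G00 X83.9174 Y87.5413
M4 S193
G1 X70.8893 Y112.0950 F2881
G1 X98.6675 Y111.1007
G1 X83.9174 Y87.5413
M5
G00 X0.0000 Y0.0000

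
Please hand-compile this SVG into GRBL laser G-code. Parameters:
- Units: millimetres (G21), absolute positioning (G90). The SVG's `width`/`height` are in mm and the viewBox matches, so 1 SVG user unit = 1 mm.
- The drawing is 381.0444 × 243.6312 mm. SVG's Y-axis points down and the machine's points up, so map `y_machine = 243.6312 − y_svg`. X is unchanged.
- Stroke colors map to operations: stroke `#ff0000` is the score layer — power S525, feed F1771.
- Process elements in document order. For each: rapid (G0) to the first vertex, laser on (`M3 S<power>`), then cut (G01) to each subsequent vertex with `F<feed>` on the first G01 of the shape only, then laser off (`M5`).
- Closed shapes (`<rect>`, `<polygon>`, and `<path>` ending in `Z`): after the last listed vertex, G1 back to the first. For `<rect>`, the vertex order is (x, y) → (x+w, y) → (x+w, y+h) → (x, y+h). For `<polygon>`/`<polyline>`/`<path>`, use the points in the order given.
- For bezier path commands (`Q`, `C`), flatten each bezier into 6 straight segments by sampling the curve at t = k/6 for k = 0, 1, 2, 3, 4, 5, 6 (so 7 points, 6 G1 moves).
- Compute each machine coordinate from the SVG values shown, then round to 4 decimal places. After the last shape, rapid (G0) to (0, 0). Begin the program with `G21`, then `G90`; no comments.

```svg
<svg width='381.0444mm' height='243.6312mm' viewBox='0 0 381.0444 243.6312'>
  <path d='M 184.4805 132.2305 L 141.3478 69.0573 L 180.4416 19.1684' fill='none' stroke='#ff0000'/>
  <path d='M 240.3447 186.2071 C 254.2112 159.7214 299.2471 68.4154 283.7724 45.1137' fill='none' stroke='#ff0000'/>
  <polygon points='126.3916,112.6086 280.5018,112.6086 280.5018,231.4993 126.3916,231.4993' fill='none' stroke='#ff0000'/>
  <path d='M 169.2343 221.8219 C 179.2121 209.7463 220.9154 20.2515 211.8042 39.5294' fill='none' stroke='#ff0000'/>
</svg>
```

G21
G90
G0 X184.4805 Y111.4007
M3 S525
G01 X141.3478 Y174.5739 F1771
G01 X180.4416 Y224.4628
M5
G0 X240.3447 Y57.4241
M3 S525
G01 X249.4510 Y75.4537 F1771
G01 X261.2054 Y100.5971
G01 X273.0615 Y129.1648
G01 X282.4725 Y157.4671
G01 X286.8916 Y181.8146
G01 X283.7724 Y198.5175
M5
G0 X126.3916 Y131.0226
M3 S525
G01 X280.5018 Y131.0226 F1771
G01 X280.5018 Y12.1319
G01 X126.3916 Y12.1319
G01 X126.3916 Y131.0226
M5
G0 X169.2343 Y21.8093
M3 S525
G01 X176.4849 Y40.8441 F1771
G01 X186.7302 Y78.7212
G01 X197.6776 Y124.7131
G01 X207.0343 Y168.0922
G01 X212.5074 Y198.1310
G01 X211.8042 Y204.1018
M5
G0 X0.0000 Y0.0000

1 u = 1 mm; y_m = 243.6312 − y.

[1] `<path>` open polyline, #ff0000→score S525 F1771: (184.4805,111.4007) → (141.3478,174.5739) → (180.4416,224.4628)

[2] `<path>` cubic bezier, #ff0000→score S525 F1771: (240.3447,57.4241) → (249.4510,75.4537) → (261.2054,100.5971) → (273.0615,129.1648) → (282.4725,157.4671) → (286.8916,181.8146) → (283.7724,198.5175)

[3] `<polygon>` rectangle, #ff0000→score S525 F1771: (126.3916,131.0226) → (280.5018,131.0226) → (280.5018,12.1319) → (126.3916,12.1319) → (126.3916,131.0226) (closed)

[4] `<path>` cubic bezier, #ff0000→score S525 F1771: (169.2343,21.8093) → (176.4849,40.8441) → (186.7302,78.7212) → (197.6776,124.7131) → (207.0343,168.0922) → (212.5074,198.1310) → (211.8042,204.1018)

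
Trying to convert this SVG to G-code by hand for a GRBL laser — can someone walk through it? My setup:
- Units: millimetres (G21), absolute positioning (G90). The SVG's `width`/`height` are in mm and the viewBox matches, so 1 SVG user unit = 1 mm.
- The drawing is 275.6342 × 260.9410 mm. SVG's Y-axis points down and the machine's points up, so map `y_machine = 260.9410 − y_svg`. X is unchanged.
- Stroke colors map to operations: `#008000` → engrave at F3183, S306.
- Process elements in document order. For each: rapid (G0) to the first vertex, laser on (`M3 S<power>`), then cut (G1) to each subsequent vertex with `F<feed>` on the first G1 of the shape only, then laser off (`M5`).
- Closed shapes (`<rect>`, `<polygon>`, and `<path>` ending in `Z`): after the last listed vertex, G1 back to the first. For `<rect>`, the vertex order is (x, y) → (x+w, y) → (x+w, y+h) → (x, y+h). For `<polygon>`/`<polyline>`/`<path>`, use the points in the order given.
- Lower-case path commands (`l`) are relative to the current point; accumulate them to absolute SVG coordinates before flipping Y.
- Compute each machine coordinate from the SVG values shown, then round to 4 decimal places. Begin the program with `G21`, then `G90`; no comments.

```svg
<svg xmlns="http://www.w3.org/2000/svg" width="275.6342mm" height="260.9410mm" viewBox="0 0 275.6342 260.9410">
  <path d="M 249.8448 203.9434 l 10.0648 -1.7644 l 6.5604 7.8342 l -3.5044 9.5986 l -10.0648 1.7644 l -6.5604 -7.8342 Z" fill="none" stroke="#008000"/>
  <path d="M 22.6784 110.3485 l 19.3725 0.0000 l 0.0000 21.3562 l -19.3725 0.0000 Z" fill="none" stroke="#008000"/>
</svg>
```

1 u = 1 mm; y_m = 260.9410 − y.

[1] `<path>` regular polygon, #008000→engrave S306 F3183: (249.8448,56.9976) → (259.9096,58.7620) → (266.4700,50.9278) → (262.9656,41.3292) → (252.9008,39.5648) → (246.3404,47.3990) → (249.8448,56.9976) (closed)

[2] `<path>` rectangle, #008000→engrave S306 F3183: (22.6784,150.5925) → (42.0509,150.5925) → (42.0509,129.2363) → (22.6784,129.2363) → (22.6784,150.5925) (closed)

G21
G90
G0 X249.8448 Y56.9976
M3 S306
G1 X259.9096 Y58.7620 F3183
G1 X266.4700 Y50.9278
G1 X262.9656 Y41.3292
G1 X252.9008 Y39.5648
G1 X246.3404 Y47.3990
G1 X249.8448 Y56.9976
M5
G0 X22.6784 Y150.5925
M3 S306
G1 X42.0509 Y150.5925 F3183
G1 X42.0509 Y129.2363
G1 X22.6784 Y129.2363
G1 X22.6784 Y150.5925
M5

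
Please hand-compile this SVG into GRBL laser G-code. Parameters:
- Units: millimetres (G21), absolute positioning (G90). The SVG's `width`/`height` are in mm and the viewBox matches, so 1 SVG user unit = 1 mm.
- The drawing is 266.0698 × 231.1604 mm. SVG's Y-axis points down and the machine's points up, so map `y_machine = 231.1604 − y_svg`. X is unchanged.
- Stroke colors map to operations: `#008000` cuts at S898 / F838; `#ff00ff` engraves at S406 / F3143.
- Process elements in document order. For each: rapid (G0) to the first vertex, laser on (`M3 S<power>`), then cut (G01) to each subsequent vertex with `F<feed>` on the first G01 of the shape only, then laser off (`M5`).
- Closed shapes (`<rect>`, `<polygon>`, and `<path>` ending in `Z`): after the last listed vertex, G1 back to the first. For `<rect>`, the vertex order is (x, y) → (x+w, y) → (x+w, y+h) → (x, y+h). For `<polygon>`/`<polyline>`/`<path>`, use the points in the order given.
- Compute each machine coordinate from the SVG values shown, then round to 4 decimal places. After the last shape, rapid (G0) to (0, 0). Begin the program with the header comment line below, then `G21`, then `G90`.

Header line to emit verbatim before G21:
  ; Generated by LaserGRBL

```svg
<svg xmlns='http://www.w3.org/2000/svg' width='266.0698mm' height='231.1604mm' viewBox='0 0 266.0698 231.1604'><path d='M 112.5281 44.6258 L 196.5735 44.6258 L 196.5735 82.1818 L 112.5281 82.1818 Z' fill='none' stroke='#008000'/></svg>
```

; Generated by LaserGRBL
G21
G90
G0 X112.5281 Y186.5346
M3 S898
G01 X196.5735 Y186.5346 F838
G01 X196.5735 Y148.9786
G01 X112.5281 Y148.9786
G01 X112.5281 Y186.5346
M5
G0 X0.0000 Y0.0000

1 u = 1 mm; y_m = 231.1604 − y.

[1] `<path>` rectangle, #008000→cut S898 F838: (112.5281,186.5346) → (196.5735,186.5346) → (196.5735,148.9786) → (112.5281,148.9786) → (112.5281,186.5346) (closed)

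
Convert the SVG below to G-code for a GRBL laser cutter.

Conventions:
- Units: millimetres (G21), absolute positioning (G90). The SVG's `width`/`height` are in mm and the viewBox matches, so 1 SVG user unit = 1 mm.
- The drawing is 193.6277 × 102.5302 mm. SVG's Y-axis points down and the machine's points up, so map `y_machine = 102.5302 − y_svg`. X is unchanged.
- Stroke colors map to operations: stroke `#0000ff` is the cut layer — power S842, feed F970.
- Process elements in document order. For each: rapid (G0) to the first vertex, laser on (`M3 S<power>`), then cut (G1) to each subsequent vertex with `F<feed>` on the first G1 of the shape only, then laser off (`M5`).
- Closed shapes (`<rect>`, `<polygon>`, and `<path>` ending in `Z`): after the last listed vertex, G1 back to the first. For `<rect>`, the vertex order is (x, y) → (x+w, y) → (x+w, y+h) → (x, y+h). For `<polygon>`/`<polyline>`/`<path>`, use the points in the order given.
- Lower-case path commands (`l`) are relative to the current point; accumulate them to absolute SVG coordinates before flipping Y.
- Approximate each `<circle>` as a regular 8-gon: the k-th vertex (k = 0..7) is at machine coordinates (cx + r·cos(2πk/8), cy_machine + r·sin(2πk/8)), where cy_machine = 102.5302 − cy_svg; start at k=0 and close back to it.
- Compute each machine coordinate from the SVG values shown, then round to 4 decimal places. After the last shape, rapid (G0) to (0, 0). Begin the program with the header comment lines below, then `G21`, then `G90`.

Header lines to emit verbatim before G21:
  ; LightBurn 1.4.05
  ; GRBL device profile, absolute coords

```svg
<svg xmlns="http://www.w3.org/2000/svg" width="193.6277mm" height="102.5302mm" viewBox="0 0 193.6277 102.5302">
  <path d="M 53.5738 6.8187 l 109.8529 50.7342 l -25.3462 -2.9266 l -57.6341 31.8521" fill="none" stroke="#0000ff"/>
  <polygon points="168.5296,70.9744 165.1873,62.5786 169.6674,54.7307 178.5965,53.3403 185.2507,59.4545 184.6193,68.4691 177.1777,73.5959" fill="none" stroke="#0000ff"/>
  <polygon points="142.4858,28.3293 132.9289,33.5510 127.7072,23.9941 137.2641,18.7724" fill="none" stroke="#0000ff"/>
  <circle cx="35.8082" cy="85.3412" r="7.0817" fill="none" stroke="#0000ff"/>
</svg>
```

viewBox `0 0 193.6277 102.5302` with mm width/height → 1 unit = 1 mm. Flip: y_m = 102.5302 − y_svg.

**Shape 1** — `<path>` open polyline, stroke `#0000ff` → cut (S842, F970). Machine vertices: (53.5738,95.7115) → (163.4267,44.9773) → (138.0805,47.9039) → (80.4464,16.0518). Open path.

**Shape 2** — `<polygon>` regular polygon, stroke `#0000ff` → cut (S842, F970). Machine vertices: (168.5296,31.5558) → (165.1873,39.9516) → (169.6674,47.7995) → (178.5965,49.1899) → (185.2507,43.0757) → (184.6193,34.0611) → (177.1777,28.9343) → (168.5296,31.5558). Closed: final G1 returns to the first vertex.

**Shape 3** — `<polygon>` regular polygon, stroke `#0000ff` → cut (S842, F970). Machine vertices: (142.4858,74.2009) → (132.9289,68.9792) → (127.7072,78.5361) → (137.2641,83.7578) → (142.4858,74.2009). Closed: final G1 returns to the first vertex.

**Shape 4** — `<circle>` circle, stroke `#0000ff` → cut (S842, F970). Machine vertices: (42.8899,17.1890) → (40.8157,22.1965) → (35.8082,24.2707) → (30.8007,22.1965) → (28.7265,17.1890) → (30.8007,12.1815) → (35.8082,10.1073) → (40.8157,12.1815) → (42.8899,17.1890). Closed: final G1 returns to the first vertex.

; LightBurn 1.4.05
; GRBL device profile, absolute coords
G21
G90
G0 X53.5738 Y95.7115
M3 S842
G1 X163.4267 Y44.9773 F970
G1 X138.0805 Y47.9039
G1 X80.4464 Y16.0518
M5
G0 X168.5296 Y31.5558
M3 S842
G1 X165.1873 Y39.9516 F970
G1 X169.6674 Y47.7995
G1 X178.5965 Y49.1899
G1 X185.2507 Y43.0757
G1 X184.6193 Y34.0611
G1 X177.1777 Y28.9343
G1 X168.5296 Y31.5558
M5
G0 X142.4858 Y74.2009
M3 S842
G1 X132.9289 Y68.9792 F970
G1 X127.7072 Y78.5361
G1 X137.2641 Y83.7578
G1 X142.4858 Y74.2009
M5
G0 X42.8899 Y17.1890
M3 S842
G1 X40.8157 Y22.1965 F970
G1 X35.8082 Y24.2707
G1 X30.8007 Y22.1965
G1 X28.7265 Y17.1890
G1 X30.8007 Y12.1815
G1 X35.8082 Y10.1073
G1 X40.8157 Y12.1815
G1 X42.8899 Y17.1890
M5
G0 X0.0000 Y0.0000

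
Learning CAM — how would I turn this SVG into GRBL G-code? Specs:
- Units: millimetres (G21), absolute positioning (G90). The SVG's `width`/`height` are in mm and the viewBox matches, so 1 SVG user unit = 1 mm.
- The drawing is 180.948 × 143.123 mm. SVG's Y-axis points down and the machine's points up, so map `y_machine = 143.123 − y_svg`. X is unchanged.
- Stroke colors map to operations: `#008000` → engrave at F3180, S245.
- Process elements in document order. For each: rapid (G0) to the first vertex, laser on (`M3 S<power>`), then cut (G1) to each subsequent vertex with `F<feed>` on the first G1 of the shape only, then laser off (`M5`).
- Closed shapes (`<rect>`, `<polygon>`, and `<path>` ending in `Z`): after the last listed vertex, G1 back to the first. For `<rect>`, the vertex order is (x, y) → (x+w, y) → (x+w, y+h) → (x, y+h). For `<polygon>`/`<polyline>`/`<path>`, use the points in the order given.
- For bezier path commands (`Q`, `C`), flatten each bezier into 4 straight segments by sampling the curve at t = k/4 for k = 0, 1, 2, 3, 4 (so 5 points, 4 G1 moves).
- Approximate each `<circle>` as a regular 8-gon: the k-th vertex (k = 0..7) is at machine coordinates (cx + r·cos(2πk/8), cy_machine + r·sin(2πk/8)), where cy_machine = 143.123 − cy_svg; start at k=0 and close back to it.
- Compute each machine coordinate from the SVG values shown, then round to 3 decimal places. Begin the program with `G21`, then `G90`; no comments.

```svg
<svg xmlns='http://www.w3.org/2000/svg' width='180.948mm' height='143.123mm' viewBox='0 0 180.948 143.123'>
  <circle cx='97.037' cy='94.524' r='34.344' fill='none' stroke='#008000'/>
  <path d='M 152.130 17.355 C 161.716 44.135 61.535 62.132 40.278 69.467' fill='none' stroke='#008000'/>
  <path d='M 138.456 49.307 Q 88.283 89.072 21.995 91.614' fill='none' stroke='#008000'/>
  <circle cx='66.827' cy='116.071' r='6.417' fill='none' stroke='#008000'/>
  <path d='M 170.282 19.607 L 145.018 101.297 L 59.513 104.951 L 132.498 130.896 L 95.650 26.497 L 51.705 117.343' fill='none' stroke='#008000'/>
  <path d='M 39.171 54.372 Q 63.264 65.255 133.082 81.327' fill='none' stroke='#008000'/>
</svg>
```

1 u = 1 mm; y_m = 143.123 − y.

[1] `<circle>` circle, #008000→engrave S245 F3180: (131.381,48.599) → (121.322,72.884) → (97.037,82.943) → (72.752,72.884) → (62.693,48.599) → (72.752,24.314) → (97.037,14.255) → (121.322,24.314) → (131.381,48.599) (closed)

[2] `<path>` cubic bezier, #008000→engrave S245 F3180: (152.130,125.768) → (141.686,107.359) → (107.770,92.420) → (68.071,81.127) → (40.278,73.656)

[3] `<path>` quadratic bezier, #008000→engrave S245 F3180: (138.456,93.816) → (112.362,76.260) → (84.254,63.357) → (54.132,55.106) → (21.995,51.509)

[4] `<circle>` circle, #008000→engrave S245 F3180: (73.244,27.052) → (71.365,31.590) → (66.827,33.469) → (62.289,31.590) → (60.410,27.052) → (62.289,22.514) → (66.827,20.635) → (71.365,22.514) → (73.244,27.052) (closed)

[5] `<path>` open polyline, #008000→engrave S245 F3180: (170.282,123.516) → (145.018,41.826) → (59.513,38.172) → (132.498,12.227) → (95.650,116.626) → (51.705,25.780)

[6] `<path>` quadratic bezier, #008000→engrave S245 F3180: (39.171,88.751) → (54.075,82.985) → (74.695,76.571) → (101.031,69.508) → (133.082,61.796)

G21
G90
G0 X131.381 Y48.599
M3 S245
G1 X121.322 Y72.884 F3180
G1 X97.037 Y82.943
G1 X72.752 Y72.884
G1 X62.693 Y48.599
G1 X72.752 Y24.314
G1 X97.037 Y14.255
G1 X121.322 Y24.314
G1 X131.381 Y48.599
M5
G0 X152.130 Y125.768
M3 S245
G1 X141.686 Y107.359 F3180
G1 X107.770 Y92.420
G1 X68.071 Y81.127
G1 X40.278 Y73.656
M5
G0 X138.456 Y93.816
M3 S245
G1 X112.362 Y76.260 F3180
G1 X84.254 Y63.357
G1 X54.132 Y55.106
G1 X21.995 Y51.509
M5
G0 X73.244 Y27.052
M3 S245
G1 X71.365 Y31.590 F3180
G1 X66.827 Y33.469
G1 X62.289 Y31.590
G1 X60.410 Y27.052
G1 X62.289 Y22.514
G1 X66.827 Y20.635
G1 X71.365 Y22.514
G1 X73.244 Y27.052
M5
G0 X170.282 Y123.516
M3 S245
G1 X145.018 Y41.826 F3180
G1 X59.513 Y38.172
G1 X132.498 Y12.227
G1 X95.650 Y116.626
G1 X51.705 Y25.780
M5
G0 X39.171 Y88.751
M3 S245
G1 X54.075 Y82.985 F3180
G1 X74.695 Y76.571
G1 X101.031 Y69.508
G1 X133.082 Y61.796
M5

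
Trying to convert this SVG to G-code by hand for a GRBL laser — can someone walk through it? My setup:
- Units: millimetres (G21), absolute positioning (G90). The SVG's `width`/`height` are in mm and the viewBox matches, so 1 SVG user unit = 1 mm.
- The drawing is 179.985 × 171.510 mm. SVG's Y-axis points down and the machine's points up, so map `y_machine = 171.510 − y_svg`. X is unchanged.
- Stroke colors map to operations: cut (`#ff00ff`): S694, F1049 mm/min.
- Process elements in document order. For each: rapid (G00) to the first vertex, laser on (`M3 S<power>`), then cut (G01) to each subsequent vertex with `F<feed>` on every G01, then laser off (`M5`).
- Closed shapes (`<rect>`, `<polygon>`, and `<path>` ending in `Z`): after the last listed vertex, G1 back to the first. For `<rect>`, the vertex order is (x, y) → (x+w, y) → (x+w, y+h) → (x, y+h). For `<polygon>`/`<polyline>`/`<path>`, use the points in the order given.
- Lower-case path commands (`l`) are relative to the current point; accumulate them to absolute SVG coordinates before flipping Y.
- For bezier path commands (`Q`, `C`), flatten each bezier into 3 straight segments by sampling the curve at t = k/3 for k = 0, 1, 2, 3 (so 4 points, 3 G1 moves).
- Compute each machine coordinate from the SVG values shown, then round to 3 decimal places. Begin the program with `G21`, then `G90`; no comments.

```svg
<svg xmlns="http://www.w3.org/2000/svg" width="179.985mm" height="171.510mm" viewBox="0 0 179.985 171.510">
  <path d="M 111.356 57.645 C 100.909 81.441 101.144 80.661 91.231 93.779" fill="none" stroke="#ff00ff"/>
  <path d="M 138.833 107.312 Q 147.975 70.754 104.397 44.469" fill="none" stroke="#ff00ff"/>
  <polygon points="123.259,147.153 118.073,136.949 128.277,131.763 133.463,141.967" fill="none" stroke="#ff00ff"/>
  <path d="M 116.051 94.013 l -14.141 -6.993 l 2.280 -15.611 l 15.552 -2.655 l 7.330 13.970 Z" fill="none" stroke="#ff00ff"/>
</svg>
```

viewBox `0 0 179.985 171.510` with mm width/height → 1 unit = 1 mm. Flip: y_m = 171.510 − y_svg.

**Shape 1** — `<path>` cubic bezier, stroke `#ff00ff` → cut (S694, F1049). Control points (SVG): P0=(111.356,57.645), P1=(100.909,81.441), P2=(101.144,80.661), P3=(91.231,93.779); sampled at t=k/3. Machine vertices: (111.356,113.865) → (103.698,96.836) → (98.533,87.641) → (91.231,77.731). Open path.

**Shape 2** — `<path>` quadratic bezier, stroke `#ff00ff` → cut (S694, F1049). Control points (SVG): P0=(138.833,107.312), P1=(147.975,70.754), P2=(104.397,44.469); sampled at t=k/3. Machine vertices: (138.833,64.198) → (139.070,87.429) → (127.591,108.376) → (104.397,127.041). Open path.

**Shape 3** — `<polygon>` regular polygon, stroke `#ff00ff` → cut (S694, F1049). Machine vertices: (123.259,24.357) → (118.073,34.561) → (128.277,39.747) → (133.463,29.543) → (123.259,24.357). Closed: final G1 returns to the first vertex.

**Shape 4** — `<path>` regular polygon, stroke `#ff00ff` → cut (S694, F1049). Machine vertices: (116.051,77.497) → (101.910,84.490) → (104.190,100.101) → (119.742,102.756) → (127.072,88.786) → (116.051,77.497). Closed: final G1 returns to the first vertex.

G21
G90
G00 X111.356 Y113.865
M3 S694
G01 X103.698 Y96.836 F1049
G01 X98.533 Y87.641 F1049
G01 X91.231 Y77.731 F1049
M5
G00 X138.833 Y64.198
M3 S694
G01 X139.070 Y87.429 F1049
G01 X127.591 Y108.376 F1049
G01 X104.397 Y127.041 F1049
M5
G00 X123.259 Y24.357
M3 S694
G01 X118.073 Y34.561 F1049
G01 X128.277 Y39.747 F1049
G01 X133.463 Y29.543 F1049
G01 X123.259 Y24.357 F1049
M5
G00 X116.051 Y77.497
M3 S694
G01 X101.910 Y84.490 F1049
G01 X104.190 Y100.101 F1049
G01 X119.742 Y102.756 F1049
G01 X127.072 Y88.786 F1049
G01 X116.051 Y77.497 F1049
M5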